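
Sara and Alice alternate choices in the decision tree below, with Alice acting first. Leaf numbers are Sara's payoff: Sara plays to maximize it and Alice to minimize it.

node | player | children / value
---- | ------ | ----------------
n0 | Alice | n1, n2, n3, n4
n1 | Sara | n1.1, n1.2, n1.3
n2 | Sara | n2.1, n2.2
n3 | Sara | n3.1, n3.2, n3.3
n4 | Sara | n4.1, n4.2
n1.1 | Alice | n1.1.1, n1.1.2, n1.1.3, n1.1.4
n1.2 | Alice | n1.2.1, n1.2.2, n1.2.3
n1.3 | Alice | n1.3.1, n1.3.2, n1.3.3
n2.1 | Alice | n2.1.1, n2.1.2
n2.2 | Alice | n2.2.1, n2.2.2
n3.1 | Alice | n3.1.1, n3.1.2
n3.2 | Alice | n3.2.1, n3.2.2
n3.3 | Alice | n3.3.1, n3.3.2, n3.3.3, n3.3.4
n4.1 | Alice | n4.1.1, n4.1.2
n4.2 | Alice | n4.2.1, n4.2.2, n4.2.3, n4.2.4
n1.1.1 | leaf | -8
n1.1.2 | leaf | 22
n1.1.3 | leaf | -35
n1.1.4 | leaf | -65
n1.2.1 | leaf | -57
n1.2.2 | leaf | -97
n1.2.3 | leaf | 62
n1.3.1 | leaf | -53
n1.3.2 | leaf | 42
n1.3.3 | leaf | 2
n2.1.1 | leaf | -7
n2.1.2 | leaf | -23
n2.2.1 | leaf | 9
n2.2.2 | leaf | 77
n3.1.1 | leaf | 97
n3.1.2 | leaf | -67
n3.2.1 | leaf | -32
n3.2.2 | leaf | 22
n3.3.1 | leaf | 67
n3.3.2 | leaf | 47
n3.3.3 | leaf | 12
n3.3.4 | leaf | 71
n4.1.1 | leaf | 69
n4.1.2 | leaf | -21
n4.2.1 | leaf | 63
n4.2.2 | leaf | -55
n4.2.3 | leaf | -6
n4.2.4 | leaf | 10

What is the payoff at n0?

-53

n1.1 (Alice): min(-8, 22, -35, -65) = -65
n1.2 (Alice): min(-57, -97, 62) = -97
n1.3 (Alice): min(-53, 42, 2) = -53
n1 (Sara): max(-65, -97, -53) = -53
n2.1 (Alice): min(-7, -23) = -23
n2.2 (Alice): min(9, 77) = 9
n2 (Sara): max(-23, 9) = 9
n3.1 (Alice): min(97, -67) = -67
n3.2 (Alice): min(-32, 22) = -32
n3.3 (Alice): min(67, 47, 12, 71) = 12
n3 (Sara): max(-67, -32, 12) = 12
n4.1 (Alice): min(69, -21) = -21
n4.2 (Alice): min(63, -55, -6, 10) = -55
n4 (Sara): max(-21, -55) = -21
n0 (Alice): min(-53, 9, 12, -21) = -53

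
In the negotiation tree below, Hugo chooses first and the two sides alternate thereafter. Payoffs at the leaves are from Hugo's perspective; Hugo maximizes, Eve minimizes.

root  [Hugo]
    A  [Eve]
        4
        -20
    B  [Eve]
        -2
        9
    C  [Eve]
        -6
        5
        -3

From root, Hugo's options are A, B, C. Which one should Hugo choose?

B

A (Eve): min(4, -20) = -20
B (Eve): min(-2, 9) = -2
C (Eve): min(-6, 5, -3) = -6
root (Hugo): max(-20, -2, -6) = -2
Hugo at root wants the highest of {A=-20, B=-2, C=-6}, so chooses B.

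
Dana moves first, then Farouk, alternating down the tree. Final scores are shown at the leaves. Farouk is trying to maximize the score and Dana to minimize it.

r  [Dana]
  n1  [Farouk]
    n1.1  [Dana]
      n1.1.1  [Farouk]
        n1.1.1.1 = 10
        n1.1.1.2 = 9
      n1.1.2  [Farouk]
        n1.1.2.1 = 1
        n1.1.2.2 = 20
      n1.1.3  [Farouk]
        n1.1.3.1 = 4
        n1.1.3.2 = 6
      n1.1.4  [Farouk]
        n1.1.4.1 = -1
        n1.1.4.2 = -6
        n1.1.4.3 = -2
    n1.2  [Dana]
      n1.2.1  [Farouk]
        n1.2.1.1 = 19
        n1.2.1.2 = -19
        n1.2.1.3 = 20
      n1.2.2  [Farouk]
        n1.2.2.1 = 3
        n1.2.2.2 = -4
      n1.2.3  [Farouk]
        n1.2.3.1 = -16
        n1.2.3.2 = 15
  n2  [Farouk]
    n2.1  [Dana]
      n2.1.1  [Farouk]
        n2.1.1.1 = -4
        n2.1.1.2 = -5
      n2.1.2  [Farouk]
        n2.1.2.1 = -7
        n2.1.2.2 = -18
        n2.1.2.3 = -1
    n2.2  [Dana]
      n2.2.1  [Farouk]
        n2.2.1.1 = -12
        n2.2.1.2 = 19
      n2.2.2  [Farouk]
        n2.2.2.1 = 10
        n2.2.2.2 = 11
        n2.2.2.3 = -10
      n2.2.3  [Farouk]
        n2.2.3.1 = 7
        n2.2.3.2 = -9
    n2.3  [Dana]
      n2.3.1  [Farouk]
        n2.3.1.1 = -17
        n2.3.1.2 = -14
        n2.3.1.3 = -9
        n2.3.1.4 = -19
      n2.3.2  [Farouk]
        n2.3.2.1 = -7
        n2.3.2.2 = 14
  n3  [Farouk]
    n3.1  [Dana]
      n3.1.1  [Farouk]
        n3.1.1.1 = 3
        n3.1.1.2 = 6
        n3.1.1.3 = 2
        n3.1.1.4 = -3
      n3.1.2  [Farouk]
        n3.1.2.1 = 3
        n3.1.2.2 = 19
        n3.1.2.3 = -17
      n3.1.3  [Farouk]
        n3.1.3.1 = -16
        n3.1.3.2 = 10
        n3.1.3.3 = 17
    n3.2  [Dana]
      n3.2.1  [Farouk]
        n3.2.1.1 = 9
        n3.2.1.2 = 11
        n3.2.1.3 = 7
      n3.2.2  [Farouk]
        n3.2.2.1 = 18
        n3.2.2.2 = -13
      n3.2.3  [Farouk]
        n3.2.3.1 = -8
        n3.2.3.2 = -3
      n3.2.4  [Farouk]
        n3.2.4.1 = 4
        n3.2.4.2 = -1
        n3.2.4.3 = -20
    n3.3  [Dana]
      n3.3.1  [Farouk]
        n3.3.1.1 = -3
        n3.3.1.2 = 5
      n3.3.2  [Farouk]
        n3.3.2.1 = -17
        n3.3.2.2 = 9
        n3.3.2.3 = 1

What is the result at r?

n1.1.1 (Farouk): max(10, 9) = 10
n1.1.2 (Farouk): max(1, 20) = 20
n1.1.3 (Farouk): max(4, 6) = 6
n1.1.4 (Farouk): max(-1, -6, -2) = -1
n1.1 (Dana): min(10, 20, 6, -1) = -1
n1.2.1 (Farouk): max(19, -19, 20) = 20
n1.2.2 (Farouk): max(3, -4) = 3
n1.2.3 (Farouk): max(-16, 15) = 15
n1.2 (Dana): min(20, 3, 15) = 3
n1 (Farouk): max(-1, 3) = 3
n2.1.1 (Farouk): max(-4, -5) = -4
n2.1.2 (Farouk): max(-7, -18, -1) = -1
n2.1 (Dana): min(-4, -1) = -4
n2.2.1 (Farouk): max(-12, 19) = 19
n2.2.2 (Farouk): max(10, 11, -10) = 11
n2.2.3 (Farouk): max(7, -9) = 7
n2.2 (Dana): min(19, 11, 7) = 7
n2.3.1 (Farouk): max(-17, -14, -9, -19) = -9
n2.3.2 (Farouk): max(-7, 14) = 14
n2.3 (Dana): min(-9, 14) = -9
n2 (Farouk): max(-4, 7, -9) = 7
n3.1.1 (Farouk): max(3, 6, 2, -3) = 6
n3.1.2 (Farouk): max(3, 19, -17) = 19
n3.1.3 (Farouk): max(-16, 10, 17) = 17
n3.1 (Dana): min(6, 19, 17) = 6
n3.2.1 (Farouk): max(9, 11, 7) = 11
n3.2.2 (Farouk): max(18, -13) = 18
n3.2.3 (Farouk): max(-8, -3) = -3
n3.2.4 (Farouk): max(4, -1, -20) = 4
n3.2 (Dana): min(11, 18, -3, 4) = -3
n3.3.1 (Farouk): max(-3, 5) = 5
n3.3.2 (Farouk): max(-17, 9, 1) = 9
n3.3 (Dana): min(5, 9) = 5
n3 (Farouk): max(6, -3, 5) = 6
r (Dana): min(3, 7, 6) = 3

3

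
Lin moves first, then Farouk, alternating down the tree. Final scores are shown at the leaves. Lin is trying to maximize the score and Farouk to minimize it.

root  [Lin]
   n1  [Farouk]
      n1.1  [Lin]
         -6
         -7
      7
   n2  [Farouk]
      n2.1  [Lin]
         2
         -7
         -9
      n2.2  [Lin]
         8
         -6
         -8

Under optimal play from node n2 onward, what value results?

2

n2.1 (Lin): max(2, -7, -9) = 2
n2.2 (Lin): max(8, -6, -8) = 8
n2 (Farouk): min(2, 8) = 2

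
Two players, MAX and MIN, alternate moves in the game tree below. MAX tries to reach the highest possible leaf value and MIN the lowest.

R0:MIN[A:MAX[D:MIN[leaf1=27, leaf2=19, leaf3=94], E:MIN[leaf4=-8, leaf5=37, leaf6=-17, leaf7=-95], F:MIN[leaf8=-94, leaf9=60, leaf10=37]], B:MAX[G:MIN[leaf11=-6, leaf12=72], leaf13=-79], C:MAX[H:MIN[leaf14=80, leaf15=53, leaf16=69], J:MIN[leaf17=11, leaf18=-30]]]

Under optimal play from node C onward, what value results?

H (MIN): min(80, 53, 69) = 53
J (MIN): min(11, -30) = -30
C (MAX): max(53, -30) = 53

53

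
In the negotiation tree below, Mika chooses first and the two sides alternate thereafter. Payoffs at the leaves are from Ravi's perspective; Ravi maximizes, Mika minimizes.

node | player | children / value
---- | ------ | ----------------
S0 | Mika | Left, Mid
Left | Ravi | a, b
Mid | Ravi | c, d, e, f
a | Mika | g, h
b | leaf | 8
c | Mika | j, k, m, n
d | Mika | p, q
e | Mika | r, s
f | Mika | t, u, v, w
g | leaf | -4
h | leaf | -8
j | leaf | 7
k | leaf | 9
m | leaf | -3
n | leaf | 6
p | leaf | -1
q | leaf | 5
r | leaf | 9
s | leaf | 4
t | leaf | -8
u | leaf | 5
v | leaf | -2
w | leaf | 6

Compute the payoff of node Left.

a (Mika): min(-4, -8) = -8
Left (Ravi): max(-8, 8) = 8

8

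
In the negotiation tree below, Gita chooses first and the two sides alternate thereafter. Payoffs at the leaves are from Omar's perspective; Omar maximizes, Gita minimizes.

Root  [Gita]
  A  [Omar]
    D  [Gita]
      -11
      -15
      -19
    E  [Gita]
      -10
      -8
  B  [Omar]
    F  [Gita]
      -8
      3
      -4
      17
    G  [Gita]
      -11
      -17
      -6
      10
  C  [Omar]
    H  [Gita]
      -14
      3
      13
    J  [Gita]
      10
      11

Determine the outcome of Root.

D (Gita): min(-11, -15, -19) = -19
E (Gita): min(-10, -8) = -10
A (Omar): max(-19, -10) = -10
F (Gita): min(-8, 3, -4, 17) = -8
G (Gita): min(-11, -17, -6, 10) = -17
B (Omar): max(-8, -17) = -8
H (Gita): min(-14, 3, 13) = -14
J (Gita): min(10, 11) = 10
C (Omar): max(-14, 10) = 10
Root (Gita): min(-10, -8, 10) = -10

-10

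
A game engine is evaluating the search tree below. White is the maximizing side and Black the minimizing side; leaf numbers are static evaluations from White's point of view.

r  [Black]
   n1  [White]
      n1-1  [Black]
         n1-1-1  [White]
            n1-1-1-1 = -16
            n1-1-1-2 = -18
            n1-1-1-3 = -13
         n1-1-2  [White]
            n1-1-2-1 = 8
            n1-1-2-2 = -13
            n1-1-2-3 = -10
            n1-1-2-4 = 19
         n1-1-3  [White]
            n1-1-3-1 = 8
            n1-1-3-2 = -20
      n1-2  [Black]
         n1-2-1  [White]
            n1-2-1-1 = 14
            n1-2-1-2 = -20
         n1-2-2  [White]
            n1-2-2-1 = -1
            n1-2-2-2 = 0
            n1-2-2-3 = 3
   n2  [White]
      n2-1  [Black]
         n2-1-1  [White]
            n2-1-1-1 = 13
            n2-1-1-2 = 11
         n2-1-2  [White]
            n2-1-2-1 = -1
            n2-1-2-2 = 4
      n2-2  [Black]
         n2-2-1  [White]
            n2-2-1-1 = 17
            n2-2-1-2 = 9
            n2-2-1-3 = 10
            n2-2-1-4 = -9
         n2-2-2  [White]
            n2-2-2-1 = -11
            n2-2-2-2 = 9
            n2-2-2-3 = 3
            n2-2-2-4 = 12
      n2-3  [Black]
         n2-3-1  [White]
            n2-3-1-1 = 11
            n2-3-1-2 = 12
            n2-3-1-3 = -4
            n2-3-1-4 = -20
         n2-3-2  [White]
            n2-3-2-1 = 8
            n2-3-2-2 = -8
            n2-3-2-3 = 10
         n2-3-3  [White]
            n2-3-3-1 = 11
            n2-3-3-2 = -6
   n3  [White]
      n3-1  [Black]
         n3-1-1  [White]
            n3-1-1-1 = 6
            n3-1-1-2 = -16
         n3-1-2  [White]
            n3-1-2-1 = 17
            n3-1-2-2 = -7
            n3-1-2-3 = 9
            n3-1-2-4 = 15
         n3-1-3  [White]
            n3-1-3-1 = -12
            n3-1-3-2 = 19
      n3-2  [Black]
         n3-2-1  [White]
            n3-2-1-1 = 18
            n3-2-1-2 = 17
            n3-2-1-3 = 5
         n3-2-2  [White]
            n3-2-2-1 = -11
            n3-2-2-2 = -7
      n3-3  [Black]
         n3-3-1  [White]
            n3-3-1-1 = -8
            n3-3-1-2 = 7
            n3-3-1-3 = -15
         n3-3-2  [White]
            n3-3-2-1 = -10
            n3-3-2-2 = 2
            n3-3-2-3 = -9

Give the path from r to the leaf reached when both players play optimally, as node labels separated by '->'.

n1-1-1 (White): max(-16, -18, -13) = -13
n1-1-2 (White): max(8, -13, -10, 19) = 19
n1-1-3 (White): max(8, -20) = 8
n1-1 (Black): min(-13, 19, 8) = -13
n1-2-1 (White): max(14, -20) = 14
n1-2-2 (White): max(-1, 0, 3) = 3
n1-2 (Black): min(14, 3) = 3
n1 (White): max(-13, 3) = 3
n2-1-1 (White): max(13, 11) = 13
n2-1-2 (White): max(-1, 4) = 4
n2-1 (Black): min(13, 4) = 4
n2-2-1 (White): max(17, 9, 10, -9) = 17
n2-2-2 (White): max(-11, 9, 3, 12) = 12
n2-2 (Black): min(17, 12) = 12
n2-3-1 (White): max(11, 12, -4, -20) = 12
n2-3-2 (White): max(8, -8, 10) = 10
n2-3-3 (White): max(11, -6) = 11
n2-3 (Black): min(12, 10, 11) = 10
n2 (White): max(4, 12, 10) = 12
n3-1-1 (White): max(6, -16) = 6
n3-1-2 (White): max(17, -7, 9, 15) = 17
n3-1-3 (White): max(-12, 19) = 19
n3-1 (Black): min(6, 17, 19) = 6
n3-2-1 (White): max(18, 17, 5) = 18
n3-2-2 (White): max(-11, -7) = -7
n3-2 (Black): min(18, -7) = -7
n3-3-1 (White): max(-8, 7, -15) = 7
n3-3-2 (White): max(-10, 2, -9) = 2
n3-3 (Black): min(7, 2) = 2
n3 (White): max(6, -7, 2) = 6
r (Black): min(3, 12, 6) = 3
At r, Black picks n1 (lowest: 3).
At n1, White picks n1-2 (highest: 3).
At n1-2, Black picks n1-2-2 (lowest: 3).
At n1-2-2, White picks n1-2-2-3 (highest: 3).
Terminal value 3.

r -> n1 -> n1-2 -> n1-2-2 -> n1-2-2-3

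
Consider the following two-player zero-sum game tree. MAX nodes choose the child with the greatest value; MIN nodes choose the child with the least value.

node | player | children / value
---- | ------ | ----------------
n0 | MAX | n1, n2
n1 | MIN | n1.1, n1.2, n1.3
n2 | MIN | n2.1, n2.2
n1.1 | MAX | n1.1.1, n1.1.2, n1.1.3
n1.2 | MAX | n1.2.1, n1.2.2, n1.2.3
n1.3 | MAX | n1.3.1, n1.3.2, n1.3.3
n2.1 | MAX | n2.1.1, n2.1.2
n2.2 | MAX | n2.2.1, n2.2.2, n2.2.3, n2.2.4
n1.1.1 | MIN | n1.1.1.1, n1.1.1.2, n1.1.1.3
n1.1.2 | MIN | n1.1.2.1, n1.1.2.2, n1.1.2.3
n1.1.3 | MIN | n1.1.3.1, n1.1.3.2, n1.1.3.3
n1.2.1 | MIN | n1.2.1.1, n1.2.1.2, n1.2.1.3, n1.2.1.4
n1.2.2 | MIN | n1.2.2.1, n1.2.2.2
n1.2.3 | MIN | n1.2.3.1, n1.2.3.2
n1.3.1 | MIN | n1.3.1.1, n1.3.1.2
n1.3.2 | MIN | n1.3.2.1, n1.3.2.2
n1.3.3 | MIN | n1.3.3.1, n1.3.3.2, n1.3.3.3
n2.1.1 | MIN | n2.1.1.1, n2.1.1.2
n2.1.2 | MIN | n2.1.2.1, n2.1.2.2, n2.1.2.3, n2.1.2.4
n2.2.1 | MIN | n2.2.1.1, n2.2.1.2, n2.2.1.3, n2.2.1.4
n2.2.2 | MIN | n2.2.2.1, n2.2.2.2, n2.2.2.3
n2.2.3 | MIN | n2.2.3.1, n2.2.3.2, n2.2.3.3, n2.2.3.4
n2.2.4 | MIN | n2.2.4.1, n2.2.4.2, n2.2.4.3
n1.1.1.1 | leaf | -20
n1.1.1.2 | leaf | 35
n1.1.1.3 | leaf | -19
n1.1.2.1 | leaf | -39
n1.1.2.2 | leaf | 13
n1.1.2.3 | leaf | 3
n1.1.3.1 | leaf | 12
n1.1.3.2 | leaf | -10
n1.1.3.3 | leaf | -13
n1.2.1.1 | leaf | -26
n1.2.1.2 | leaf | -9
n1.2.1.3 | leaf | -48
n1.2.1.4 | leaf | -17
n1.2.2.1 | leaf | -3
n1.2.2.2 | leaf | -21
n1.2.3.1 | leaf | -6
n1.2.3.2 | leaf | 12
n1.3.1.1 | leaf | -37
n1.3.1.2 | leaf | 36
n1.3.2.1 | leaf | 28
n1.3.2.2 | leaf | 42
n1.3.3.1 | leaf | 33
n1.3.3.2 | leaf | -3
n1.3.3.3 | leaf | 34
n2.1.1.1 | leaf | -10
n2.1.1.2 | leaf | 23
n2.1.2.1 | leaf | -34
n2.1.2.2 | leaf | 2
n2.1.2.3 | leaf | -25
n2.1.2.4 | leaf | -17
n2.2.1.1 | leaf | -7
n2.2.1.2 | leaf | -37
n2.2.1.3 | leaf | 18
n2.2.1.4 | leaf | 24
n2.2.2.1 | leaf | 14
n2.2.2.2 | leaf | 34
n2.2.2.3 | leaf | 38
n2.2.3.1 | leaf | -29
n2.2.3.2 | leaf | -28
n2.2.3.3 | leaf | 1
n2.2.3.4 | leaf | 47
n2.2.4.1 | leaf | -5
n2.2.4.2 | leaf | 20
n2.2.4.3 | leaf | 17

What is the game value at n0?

n1.1.1 (MIN): min(-20, 35, -19) = -20
n1.1.2 (MIN): min(-39, 13, 3) = -39
n1.1.3 (MIN): min(12, -10, -13) = -13
n1.1 (MAX): max(-20, -39, -13) = -13
n1.2.1 (MIN): min(-26, -9, -48, -17) = -48
n1.2.2 (MIN): min(-3, -21) = -21
n1.2.3 (MIN): min(-6, 12) = -6
n1.2 (MAX): max(-48, -21, -6) = -6
n1.3.1 (MIN): min(-37, 36) = -37
n1.3.2 (MIN): min(28, 42) = 28
n1.3.3 (MIN): min(33, -3, 34) = -3
n1.3 (MAX): max(-37, 28, -3) = 28
n1 (MIN): min(-13, -6, 28) = -13
n2.1.1 (MIN): min(-10, 23) = -10
n2.1.2 (MIN): min(-34, 2, -25, -17) = -34
n2.1 (MAX): max(-10, -34) = -10
n2.2.1 (MIN): min(-7, -37, 18, 24) = -37
n2.2.2 (MIN): min(14, 34, 38) = 14
n2.2.3 (MIN): min(-29, -28, 1, 47) = -29
n2.2.4 (MIN): min(-5, 20, 17) = -5
n2.2 (MAX): max(-37, 14, -29, -5) = 14
n2 (MIN): min(-10, 14) = -10
n0 (MAX): max(-13, -10) = -10

-10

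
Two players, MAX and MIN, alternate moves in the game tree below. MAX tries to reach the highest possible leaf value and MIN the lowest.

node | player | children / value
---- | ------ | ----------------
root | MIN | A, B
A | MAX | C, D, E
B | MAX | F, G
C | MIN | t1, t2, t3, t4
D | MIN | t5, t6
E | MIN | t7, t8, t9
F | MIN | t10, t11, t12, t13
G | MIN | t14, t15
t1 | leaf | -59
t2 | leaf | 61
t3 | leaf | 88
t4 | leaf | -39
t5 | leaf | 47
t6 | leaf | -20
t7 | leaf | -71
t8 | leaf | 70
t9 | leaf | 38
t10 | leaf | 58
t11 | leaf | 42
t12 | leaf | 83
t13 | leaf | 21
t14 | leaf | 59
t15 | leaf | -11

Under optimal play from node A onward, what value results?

C (MIN): min(-59, 61, 88, -39) = -59
D (MIN): min(47, -20) = -20
E (MIN): min(-71, 70, 38) = -71
A (MAX): max(-59, -20, -71) = -20

-20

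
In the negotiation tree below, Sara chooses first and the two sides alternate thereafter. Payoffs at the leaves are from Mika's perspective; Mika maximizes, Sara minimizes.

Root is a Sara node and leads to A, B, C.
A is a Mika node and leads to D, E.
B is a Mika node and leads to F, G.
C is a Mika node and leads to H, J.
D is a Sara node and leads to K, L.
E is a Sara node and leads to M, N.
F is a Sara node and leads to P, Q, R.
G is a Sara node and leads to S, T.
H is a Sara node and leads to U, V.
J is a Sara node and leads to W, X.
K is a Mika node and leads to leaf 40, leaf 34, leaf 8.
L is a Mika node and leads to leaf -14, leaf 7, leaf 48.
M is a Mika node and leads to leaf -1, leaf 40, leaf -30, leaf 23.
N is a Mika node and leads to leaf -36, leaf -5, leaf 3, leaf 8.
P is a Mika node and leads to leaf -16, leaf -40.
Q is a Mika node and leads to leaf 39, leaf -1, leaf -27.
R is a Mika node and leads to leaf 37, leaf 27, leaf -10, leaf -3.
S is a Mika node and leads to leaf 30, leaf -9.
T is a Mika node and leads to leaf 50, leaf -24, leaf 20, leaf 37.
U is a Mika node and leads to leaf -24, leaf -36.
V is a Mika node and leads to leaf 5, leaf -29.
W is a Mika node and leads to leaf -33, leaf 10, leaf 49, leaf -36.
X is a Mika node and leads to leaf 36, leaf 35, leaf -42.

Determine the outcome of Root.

30

K (Mika): max(40, 34, 8) = 40
L (Mika): max(-14, 7, 48) = 48
D (Sara): min(40, 48) = 40
M (Mika): max(-1, 40, -30, 23) = 40
N (Mika): max(-36, -5, 3, 8) = 8
E (Sara): min(40, 8) = 8
A (Mika): max(40, 8) = 40
P (Mika): max(-16, -40) = -16
Q (Mika): max(39, -1, -27) = 39
R (Mika): max(37, 27, -10, -3) = 37
F (Sara): min(-16, 39, 37) = -16
S (Mika): max(30, -9) = 30
T (Mika): max(50, -24, 20, 37) = 50
G (Sara): min(30, 50) = 30
B (Mika): max(-16, 30) = 30
U (Mika): max(-24, -36) = -24
V (Mika): max(5, -29) = 5
H (Sara): min(-24, 5) = -24
W (Mika): max(-33, 10, 49, -36) = 49
X (Mika): max(36, 35, -42) = 36
J (Sara): min(49, 36) = 36
C (Mika): max(-24, 36) = 36
Root (Sara): min(40, 30, 36) = 30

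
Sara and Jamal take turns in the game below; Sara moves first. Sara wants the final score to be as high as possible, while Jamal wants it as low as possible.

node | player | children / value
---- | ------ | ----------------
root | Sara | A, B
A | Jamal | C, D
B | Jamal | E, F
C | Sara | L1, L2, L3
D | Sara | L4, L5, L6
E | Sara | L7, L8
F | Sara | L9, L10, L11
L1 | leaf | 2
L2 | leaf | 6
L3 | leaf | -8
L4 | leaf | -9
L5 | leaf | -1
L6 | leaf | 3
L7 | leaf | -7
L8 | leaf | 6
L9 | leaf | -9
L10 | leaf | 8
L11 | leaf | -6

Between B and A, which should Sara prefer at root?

E (Sara): max(-7, 6) = 6
F (Sara): max(-9, 8, -6) = 8
B (Jamal): min(6, 8) = 6
C (Sara): max(2, 6, -8) = 6
D (Sara): max(-9, -1, 3) = 3
A (Jamal): min(6, 3) = 3
Sara prefers the higher value; B=6, A=3. B is better since 6 > 3.

B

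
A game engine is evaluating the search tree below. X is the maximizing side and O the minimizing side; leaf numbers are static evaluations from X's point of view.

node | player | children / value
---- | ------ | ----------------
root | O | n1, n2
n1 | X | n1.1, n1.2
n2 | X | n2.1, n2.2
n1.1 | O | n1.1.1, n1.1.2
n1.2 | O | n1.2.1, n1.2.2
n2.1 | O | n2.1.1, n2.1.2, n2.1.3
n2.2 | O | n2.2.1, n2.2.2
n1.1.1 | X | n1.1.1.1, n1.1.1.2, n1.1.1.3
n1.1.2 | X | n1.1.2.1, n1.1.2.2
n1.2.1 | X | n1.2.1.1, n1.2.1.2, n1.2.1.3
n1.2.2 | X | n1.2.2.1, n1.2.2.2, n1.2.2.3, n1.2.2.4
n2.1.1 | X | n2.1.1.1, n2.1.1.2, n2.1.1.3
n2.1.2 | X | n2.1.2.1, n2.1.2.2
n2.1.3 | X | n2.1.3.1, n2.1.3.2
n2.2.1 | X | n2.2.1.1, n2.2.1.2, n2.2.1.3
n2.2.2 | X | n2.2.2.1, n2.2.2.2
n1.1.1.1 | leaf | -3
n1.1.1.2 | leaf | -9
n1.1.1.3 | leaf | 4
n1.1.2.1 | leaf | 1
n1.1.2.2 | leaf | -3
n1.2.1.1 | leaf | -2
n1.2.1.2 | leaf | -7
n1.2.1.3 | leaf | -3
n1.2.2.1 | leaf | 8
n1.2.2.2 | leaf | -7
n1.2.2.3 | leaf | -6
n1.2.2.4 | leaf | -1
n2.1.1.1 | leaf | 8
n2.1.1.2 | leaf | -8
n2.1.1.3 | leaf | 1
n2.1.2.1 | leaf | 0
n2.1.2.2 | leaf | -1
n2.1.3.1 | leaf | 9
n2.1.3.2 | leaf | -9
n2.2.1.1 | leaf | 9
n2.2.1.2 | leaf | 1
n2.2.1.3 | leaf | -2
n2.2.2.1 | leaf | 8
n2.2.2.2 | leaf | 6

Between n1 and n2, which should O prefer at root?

n1.1.1 (X): max(-3, -9, 4) = 4
n1.1.2 (X): max(1, -3) = 1
n1.1 (O): min(4, 1) = 1
n1.2.1 (X): max(-2, -7, -3) = -2
n1.2.2 (X): max(8, -7, -6, -1) = 8
n1.2 (O): min(-2, 8) = -2
n1 (X): max(1, -2) = 1
n2.1.1 (X): max(8, -8, 1) = 8
n2.1.2 (X): max(0, -1) = 0
n2.1.3 (X): max(9, -9) = 9
n2.1 (O): min(8, 0, 9) = 0
n2.2.1 (X): max(9, 1, -2) = 9
n2.2.2 (X): max(8, 6) = 8
n2.2 (O): min(9, 8) = 8
n2 (X): max(0, 8) = 8
O prefers the lower value; n1=1, n2=8. n1 is better since 1 < 8.

n1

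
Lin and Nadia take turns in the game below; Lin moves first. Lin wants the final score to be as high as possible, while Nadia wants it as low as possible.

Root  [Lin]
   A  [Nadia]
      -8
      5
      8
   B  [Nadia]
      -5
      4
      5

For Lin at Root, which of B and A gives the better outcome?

B (Nadia): min(-5, 4, 5) = -5
A (Nadia): min(-8, 5, 8) = -8
Lin prefers the higher value; B=-5, A=-8. B is better since -5 > -8.

B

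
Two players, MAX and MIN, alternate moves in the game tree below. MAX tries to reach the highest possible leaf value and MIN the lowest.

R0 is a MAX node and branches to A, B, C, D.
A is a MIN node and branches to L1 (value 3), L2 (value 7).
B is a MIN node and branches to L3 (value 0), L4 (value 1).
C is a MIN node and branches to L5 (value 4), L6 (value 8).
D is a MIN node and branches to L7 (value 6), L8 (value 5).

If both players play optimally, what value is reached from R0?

5

A (MIN): min(3, 7) = 3
B (MIN): min(0, 1) = 0
C (MIN): min(4, 8) = 4
D (MIN): min(6, 5) = 5
R0 (MAX): max(3, 0, 4, 5) = 5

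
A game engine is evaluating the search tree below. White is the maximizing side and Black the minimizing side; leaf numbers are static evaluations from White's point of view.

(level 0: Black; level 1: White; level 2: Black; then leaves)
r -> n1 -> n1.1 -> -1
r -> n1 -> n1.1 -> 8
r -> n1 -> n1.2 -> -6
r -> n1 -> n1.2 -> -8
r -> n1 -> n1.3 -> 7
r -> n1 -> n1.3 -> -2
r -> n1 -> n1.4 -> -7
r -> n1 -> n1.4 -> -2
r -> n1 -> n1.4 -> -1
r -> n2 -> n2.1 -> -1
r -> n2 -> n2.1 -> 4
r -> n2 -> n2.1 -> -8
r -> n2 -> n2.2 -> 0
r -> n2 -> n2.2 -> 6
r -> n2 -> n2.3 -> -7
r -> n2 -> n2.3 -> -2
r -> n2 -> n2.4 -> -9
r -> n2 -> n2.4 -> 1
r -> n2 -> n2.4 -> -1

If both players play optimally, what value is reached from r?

n1.1 (Black): min(-1, 8) = -1
n1.2 (Black): min(-6, -8) = -8
n1.3 (Black): min(7, -2) = -2
n1.4 (Black): min(-7, -2, -1) = -7
n1 (White): max(-1, -8, -2, -7) = -1
n2.1 (Black): min(-1, 4, -8) = -8
n2.2 (Black): min(0, 6) = 0
n2.3 (Black): min(-7, -2) = -7
n2.4 (Black): min(-9, 1, -1) = -9
n2 (White): max(-8, 0, -7, -9) = 0
r (Black): min(-1, 0) = -1

-1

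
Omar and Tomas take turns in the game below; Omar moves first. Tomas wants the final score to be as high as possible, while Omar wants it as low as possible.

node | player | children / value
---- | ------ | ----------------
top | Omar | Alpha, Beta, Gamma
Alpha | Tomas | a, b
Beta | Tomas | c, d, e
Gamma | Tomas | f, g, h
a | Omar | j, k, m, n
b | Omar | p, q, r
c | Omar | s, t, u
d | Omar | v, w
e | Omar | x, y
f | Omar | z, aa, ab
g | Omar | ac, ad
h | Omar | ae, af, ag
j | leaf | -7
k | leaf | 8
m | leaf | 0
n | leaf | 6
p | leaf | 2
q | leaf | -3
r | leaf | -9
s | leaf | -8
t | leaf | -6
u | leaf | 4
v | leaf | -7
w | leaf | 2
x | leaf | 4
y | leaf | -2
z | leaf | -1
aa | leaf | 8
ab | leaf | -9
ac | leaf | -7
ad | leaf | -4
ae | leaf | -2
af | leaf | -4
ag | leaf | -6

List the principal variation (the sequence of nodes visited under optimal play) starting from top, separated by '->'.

top -> Alpha -> a -> j

a (Omar): min(-7, 8, 0, 6) = -7
b (Omar): min(2, -3, -9) = -9
Alpha (Tomas): max(-7, -9) = -7
c (Omar): min(-8, -6, 4) = -8
d (Omar): min(-7, 2) = -7
e (Omar): min(4, -2) = -2
Beta (Tomas): max(-8, -7, -2) = -2
f (Omar): min(-1, 8, -9) = -9
g (Omar): min(-7, -4) = -7
h (Omar): min(-2, -4, -6) = -6
Gamma (Tomas): max(-9, -7, -6) = -6
top (Omar): min(-7, -2, -6) = -7
At top, Omar picks Alpha (lowest: -7).
At Alpha, Tomas picks a (highest: -7).
At a, Omar picks j (lowest: -7).
Terminal value -7.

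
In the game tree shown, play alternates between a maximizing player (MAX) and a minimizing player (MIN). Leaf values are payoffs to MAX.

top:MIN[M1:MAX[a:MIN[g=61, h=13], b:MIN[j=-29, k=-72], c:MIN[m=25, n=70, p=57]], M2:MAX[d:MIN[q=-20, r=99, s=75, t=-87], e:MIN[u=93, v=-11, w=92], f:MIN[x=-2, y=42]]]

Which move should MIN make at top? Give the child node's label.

a (MIN): min(61, 13) = 13
b (MIN): min(-29, -72) = -72
c (MIN): min(25, 70, 57) = 25
M1 (MAX): max(13, -72, 25) = 25
d (MIN): min(-20, 99, 75, -87) = -87
e (MIN): min(93, -11, 92) = -11
f (MIN): min(-2, 42) = -2
M2 (MAX): max(-87, -11, -2) = -2
top (MIN): min(25, -2) = -2
MIN at top wants the lowest of {M1=25, M2=-2}, so chooses M2.

M2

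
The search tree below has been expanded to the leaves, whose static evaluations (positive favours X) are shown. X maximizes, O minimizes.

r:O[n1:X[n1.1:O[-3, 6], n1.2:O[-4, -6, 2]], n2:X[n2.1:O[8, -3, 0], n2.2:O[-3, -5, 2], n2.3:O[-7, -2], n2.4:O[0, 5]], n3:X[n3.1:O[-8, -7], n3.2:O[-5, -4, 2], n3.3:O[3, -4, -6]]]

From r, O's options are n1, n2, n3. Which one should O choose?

n3

n1.1 (O): min(-3, 6) = -3
n1.2 (O): min(-4, -6, 2) = -6
n1 (X): max(-3, -6) = -3
n2.1 (O): min(8, -3, 0) = -3
n2.2 (O): min(-3, -5, 2) = -5
n2.3 (O): min(-7, -2) = -7
n2.4 (O): min(0, 5) = 0
n2 (X): max(-3, -5, -7, 0) = 0
n3.1 (O): min(-8, -7) = -8
n3.2 (O): min(-5, -4, 2) = -5
n3.3 (O): min(3, -4, -6) = -6
n3 (X): max(-8, -5, -6) = -5
r (O): min(-3, 0, -5) = -5
O at r wants the lowest of {n1=-3, n2=0, n3=-5}, so chooses n3.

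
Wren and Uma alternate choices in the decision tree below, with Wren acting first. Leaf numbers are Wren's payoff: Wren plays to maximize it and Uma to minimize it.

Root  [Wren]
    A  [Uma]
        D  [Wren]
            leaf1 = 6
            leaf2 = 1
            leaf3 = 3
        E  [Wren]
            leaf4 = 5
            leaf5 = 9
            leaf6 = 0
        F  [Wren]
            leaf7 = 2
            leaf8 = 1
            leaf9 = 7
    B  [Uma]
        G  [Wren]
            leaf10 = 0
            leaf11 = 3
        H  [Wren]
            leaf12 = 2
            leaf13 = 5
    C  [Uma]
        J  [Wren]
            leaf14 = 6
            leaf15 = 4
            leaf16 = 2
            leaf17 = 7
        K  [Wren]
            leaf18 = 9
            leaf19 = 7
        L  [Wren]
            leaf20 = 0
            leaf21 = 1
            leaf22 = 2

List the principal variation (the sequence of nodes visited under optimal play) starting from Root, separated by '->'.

D (Wren): max(6, 1, 3) = 6
E (Wren): max(5, 9, 0) = 9
F (Wren): max(2, 1, 7) = 7
A (Uma): min(6, 9, 7) = 6
G (Wren): max(0, 3) = 3
H (Wren): max(2, 5) = 5
B (Uma): min(3, 5) = 3
J (Wren): max(6, 4, 2, 7) = 7
K (Wren): max(9, 7) = 9
L (Wren): max(0, 1, 2) = 2
C (Uma): min(7, 9, 2) = 2
Root (Wren): max(6, 3, 2) = 6
At Root, Wren picks A (highest: 6).
At A, Uma picks D (lowest: 6).
At D, Wren picks leaf1 (highest: 6).
Terminal value 6.

Root -> A -> D -> leaf1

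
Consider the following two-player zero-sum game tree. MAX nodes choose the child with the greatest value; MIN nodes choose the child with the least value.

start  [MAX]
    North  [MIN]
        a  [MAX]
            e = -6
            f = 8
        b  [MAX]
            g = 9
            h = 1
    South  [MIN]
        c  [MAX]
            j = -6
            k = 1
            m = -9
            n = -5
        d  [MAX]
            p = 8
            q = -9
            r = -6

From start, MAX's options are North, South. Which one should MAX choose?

a (MAX): max(-6, 8) = 8
b (MAX): max(9, 1) = 9
North (MIN): min(8, 9) = 8
c (MAX): max(-6, 1, -9, -5) = 1
d (MAX): max(8, -9, -6) = 8
South (MIN): min(1, 8) = 1
start (MAX): max(8, 1) = 8
MAX at start wants the highest of {North=8, South=1}, so chooses North.

North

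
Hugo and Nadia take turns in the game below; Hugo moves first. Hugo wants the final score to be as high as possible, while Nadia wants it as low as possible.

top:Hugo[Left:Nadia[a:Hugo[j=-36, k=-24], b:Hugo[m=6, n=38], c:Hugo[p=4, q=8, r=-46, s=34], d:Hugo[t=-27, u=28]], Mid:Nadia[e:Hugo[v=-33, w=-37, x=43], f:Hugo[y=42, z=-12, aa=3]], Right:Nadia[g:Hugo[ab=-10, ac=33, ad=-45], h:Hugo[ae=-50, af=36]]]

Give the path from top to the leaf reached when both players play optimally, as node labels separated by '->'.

a (Hugo): max(-36, -24) = -24
b (Hugo): max(6, 38) = 38
c (Hugo): max(4, 8, -46, 34) = 34
d (Hugo): max(-27, 28) = 28
Left (Nadia): min(-24, 38, 34, 28) = -24
e (Hugo): max(-33, -37, 43) = 43
f (Hugo): max(42, -12, 3) = 42
Mid (Nadia): min(43, 42) = 42
g (Hugo): max(-10, 33, -45) = 33
h (Hugo): max(-50, 36) = 36
Right (Nadia): min(33, 36) = 33
top (Hugo): max(-24, 42, 33) = 42
At top, Hugo picks Mid (highest: 42).
At Mid, Nadia picks f (lowest: 42).
At f, Hugo picks y (highest: 42).
Terminal value 42.

top -> Mid -> f -> y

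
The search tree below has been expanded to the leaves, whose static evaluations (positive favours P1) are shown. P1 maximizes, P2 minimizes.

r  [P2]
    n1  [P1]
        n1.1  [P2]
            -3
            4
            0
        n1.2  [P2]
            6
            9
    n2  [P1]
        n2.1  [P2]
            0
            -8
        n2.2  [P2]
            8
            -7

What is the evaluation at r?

n1.1 (P2): min(-3, 4, 0) = -3
n1.2 (P2): min(6, 9) = 6
n1 (P1): max(-3, 6) = 6
n2.1 (P2): min(0, -8) = -8
n2.2 (P2): min(8, -7) = -7
n2 (P1): max(-8, -7) = -7
r (P2): min(6, -7) = -7

-7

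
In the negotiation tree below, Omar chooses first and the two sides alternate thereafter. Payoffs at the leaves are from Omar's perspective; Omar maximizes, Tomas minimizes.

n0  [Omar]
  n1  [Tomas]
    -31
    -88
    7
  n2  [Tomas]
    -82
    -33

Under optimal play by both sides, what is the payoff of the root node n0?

-82

n1 (Tomas): min(-31, -88, 7) = -88
n2 (Tomas): min(-82, -33) = -82
n0 (Omar): max(-88, -82) = -82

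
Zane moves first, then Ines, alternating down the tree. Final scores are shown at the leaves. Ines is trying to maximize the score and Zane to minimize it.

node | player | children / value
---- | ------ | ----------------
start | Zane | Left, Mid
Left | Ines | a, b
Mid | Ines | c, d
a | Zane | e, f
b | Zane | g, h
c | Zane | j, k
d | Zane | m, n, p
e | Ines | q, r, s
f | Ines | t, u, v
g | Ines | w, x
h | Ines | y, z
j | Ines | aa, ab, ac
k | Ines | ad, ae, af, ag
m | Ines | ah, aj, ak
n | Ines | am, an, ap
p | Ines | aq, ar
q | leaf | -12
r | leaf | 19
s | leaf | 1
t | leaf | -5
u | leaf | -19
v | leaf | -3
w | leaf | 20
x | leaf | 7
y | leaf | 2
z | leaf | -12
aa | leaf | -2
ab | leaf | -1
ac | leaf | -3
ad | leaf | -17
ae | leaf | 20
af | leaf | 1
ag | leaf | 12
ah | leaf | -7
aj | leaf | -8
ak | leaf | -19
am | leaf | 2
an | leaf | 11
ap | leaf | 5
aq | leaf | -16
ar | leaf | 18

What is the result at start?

e (Ines): max(-12, 19, 1) = 19
f (Ines): max(-5, -19, -3) = -3
a (Zane): min(19, -3) = -3
g (Ines): max(20, 7) = 20
h (Ines): max(2, -12) = 2
b (Zane): min(20, 2) = 2
Left (Ines): max(-3, 2) = 2
j (Ines): max(-2, -1, -3) = -1
k (Ines): max(-17, 20, 1, 12) = 20
c (Zane): min(-1, 20) = -1
m (Ines): max(-7, -8, -19) = -7
n (Ines): max(2, 11, 5) = 11
p (Ines): max(-16, 18) = 18
d (Zane): min(-7, 11, 18) = -7
Mid (Ines): max(-1, -7) = -1
start (Zane): min(2, -1) = -1

-1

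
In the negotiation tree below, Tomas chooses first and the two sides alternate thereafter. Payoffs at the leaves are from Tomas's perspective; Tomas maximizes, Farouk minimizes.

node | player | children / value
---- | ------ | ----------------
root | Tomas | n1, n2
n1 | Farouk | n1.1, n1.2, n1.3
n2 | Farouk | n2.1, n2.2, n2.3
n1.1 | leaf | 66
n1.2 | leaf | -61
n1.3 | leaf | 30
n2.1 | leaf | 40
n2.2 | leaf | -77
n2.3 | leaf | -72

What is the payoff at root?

n1 (Farouk): min(66, -61, 30) = -61
n2 (Farouk): min(40, -77, -72) = -77
root (Tomas): max(-61, -77) = -61

-61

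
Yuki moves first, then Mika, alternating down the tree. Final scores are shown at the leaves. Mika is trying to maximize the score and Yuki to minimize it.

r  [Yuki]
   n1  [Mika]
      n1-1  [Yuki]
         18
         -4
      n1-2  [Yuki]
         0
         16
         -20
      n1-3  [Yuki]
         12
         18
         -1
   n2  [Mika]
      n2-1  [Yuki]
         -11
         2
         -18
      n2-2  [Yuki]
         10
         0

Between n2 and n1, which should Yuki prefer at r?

n1

n2-1 (Yuki): min(-11, 2, -18) = -18
n2-2 (Yuki): min(10, 0) = 0
n2 (Mika): max(-18, 0) = 0
n1-1 (Yuki): min(18, -4) = -4
n1-2 (Yuki): min(0, 16, -20) = -20
n1-3 (Yuki): min(12, 18, -1) = -1
n1 (Mika): max(-4, -20, -1) = -1
Yuki prefers the lower value; n2=0, n1=-1. n1 is better since -1 < 0.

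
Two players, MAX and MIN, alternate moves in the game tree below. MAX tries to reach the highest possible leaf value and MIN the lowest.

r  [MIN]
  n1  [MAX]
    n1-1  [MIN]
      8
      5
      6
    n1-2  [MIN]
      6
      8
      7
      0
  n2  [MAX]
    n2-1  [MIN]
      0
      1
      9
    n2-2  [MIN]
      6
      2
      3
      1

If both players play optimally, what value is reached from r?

n1-1 (MIN): min(8, 5, 6) = 5
n1-2 (MIN): min(6, 8, 7, 0) = 0
n1 (MAX): max(5, 0) = 5
n2-1 (MIN): min(0, 1, 9) = 0
n2-2 (MIN): min(6, 2, 3, 1) = 1
n2 (MAX): max(0, 1) = 1
r (MIN): min(5, 1) = 1

1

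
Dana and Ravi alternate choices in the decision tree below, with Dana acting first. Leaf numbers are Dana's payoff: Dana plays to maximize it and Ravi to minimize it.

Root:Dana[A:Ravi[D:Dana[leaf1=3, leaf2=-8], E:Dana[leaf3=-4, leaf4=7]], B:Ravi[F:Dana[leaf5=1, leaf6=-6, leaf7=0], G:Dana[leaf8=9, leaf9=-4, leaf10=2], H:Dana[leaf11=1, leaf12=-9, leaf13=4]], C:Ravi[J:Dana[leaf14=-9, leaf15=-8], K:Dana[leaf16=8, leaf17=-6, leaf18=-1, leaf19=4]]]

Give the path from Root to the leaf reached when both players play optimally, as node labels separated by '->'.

Root -> A -> D -> leaf1

D (Dana): max(3, -8) = 3
E (Dana): max(-4, 7) = 7
A (Ravi): min(3, 7) = 3
F (Dana): max(1, -6, 0) = 1
G (Dana): max(9, -4, 2) = 9
H (Dana): max(1, -9, 4) = 4
B (Ravi): min(1, 9, 4) = 1
J (Dana): max(-9, -8) = -8
K (Dana): max(8, -6, -1, 4) = 8
C (Ravi): min(-8, 8) = -8
Root (Dana): max(3, 1, -8) = 3
At Root, Dana picks A (highest: 3).
At A, Ravi picks D (lowest: 3).
At D, Dana picks leaf1 (highest: 3).
Terminal value 3.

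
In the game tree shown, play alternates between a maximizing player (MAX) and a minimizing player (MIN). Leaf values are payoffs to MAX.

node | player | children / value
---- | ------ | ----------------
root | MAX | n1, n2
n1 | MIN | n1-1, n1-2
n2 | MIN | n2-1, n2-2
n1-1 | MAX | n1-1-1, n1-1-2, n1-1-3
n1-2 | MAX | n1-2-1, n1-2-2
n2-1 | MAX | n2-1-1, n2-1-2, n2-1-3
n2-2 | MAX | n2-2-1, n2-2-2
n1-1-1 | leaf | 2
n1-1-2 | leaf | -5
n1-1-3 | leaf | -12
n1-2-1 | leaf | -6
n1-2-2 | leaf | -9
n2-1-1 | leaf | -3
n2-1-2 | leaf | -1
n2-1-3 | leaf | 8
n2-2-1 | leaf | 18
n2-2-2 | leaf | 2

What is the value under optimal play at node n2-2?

18

n2-2 (MAX): max(18, 2) = 18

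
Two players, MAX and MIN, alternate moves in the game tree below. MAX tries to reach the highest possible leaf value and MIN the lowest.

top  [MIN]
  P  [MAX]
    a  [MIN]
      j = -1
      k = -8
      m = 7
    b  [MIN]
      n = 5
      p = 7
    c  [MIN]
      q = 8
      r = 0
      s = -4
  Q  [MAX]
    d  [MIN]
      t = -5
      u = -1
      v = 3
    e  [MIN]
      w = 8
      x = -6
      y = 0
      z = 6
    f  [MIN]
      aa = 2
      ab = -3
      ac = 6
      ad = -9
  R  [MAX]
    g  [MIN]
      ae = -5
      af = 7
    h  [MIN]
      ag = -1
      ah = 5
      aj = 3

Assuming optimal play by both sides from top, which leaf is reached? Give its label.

t

a (MIN): min(-1, -8, 7) = -8
b (MIN): min(5, 7) = 5
c (MIN): min(8, 0, -4) = -4
P (MAX): max(-8, 5, -4) = 5
d (MIN): min(-5, -1, 3) = -5
e (MIN): min(8, -6, 0, 6) = -6
f (MIN): min(2, -3, 6, -9) = -9
Q (MAX): max(-5, -6, -9) = -5
g (MIN): min(-5, 7) = -5
h (MIN): min(-1, 5, 3) = -1
R (MAX): max(-5, -1) = -1
top (MIN): min(5, -5, -1) = -5
At top, MIN picks Q (lowest: -5).
At Q, MAX picks d (highest: -5).
At d, MIN picks t (lowest: -5).
Terminal value -5.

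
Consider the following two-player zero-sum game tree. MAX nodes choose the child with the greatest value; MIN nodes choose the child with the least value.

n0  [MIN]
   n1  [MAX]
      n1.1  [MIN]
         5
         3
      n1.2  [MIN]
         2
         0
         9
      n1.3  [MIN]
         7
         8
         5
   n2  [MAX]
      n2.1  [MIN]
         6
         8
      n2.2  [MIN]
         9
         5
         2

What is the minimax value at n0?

5

n1.1 (MIN): min(5, 3) = 3
n1.2 (MIN): min(2, 0, 9) = 0
n1.3 (MIN): min(7, 8, 5) = 5
n1 (MAX): max(3, 0, 5) = 5
n2.1 (MIN): min(6, 8) = 6
n2.2 (MIN): min(9, 5, 2) = 2
n2 (MAX): max(6, 2) = 6
n0 (MIN): min(5, 6) = 5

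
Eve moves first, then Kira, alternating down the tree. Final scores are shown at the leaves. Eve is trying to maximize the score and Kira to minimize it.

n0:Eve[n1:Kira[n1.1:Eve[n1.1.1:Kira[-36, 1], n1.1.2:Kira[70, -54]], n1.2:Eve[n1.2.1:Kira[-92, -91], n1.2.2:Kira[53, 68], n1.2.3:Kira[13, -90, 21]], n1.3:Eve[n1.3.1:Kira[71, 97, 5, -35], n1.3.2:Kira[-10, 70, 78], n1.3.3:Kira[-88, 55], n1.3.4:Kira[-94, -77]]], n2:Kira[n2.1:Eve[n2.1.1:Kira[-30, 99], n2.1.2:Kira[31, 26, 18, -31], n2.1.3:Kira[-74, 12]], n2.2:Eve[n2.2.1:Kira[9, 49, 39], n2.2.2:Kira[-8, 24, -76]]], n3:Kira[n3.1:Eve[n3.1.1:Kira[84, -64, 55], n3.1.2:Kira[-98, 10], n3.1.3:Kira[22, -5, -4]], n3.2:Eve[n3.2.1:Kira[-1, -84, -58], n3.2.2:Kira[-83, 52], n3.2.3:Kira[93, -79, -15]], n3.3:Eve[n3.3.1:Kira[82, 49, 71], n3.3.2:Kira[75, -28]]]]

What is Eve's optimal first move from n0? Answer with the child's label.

n1.1.1 (Kira): min(-36, 1) = -36
n1.1.2 (Kira): min(70, -54) = -54
n1.1 (Eve): max(-36, -54) = -36
n1.2.1 (Kira): min(-92, -91) = -92
n1.2.2 (Kira): min(53, 68) = 53
n1.2.3 (Kira): min(13, -90, 21) = -90
n1.2 (Eve): max(-92, 53, -90) = 53
n1.3.1 (Kira): min(71, 97, 5, -35) = -35
n1.3.2 (Kira): min(-10, 70, 78) = -10
n1.3.3 (Kira): min(-88, 55) = -88
n1.3.4 (Kira): min(-94, -77) = -94
n1.3 (Eve): max(-35, -10, -88, -94) = -10
n1 (Kira): min(-36, 53, -10) = -36
n2.1.1 (Kira): min(-30, 99) = -30
n2.1.2 (Kira): min(31, 26, 18, -31) = -31
n2.1.3 (Kira): min(-74, 12) = -74
n2.1 (Eve): max(-30, -31, -74) = -30
n2.2.1 (Kira): min(9, 49, 39) = 9
n2.2.2 (Kira): min(-8, 24, -76) = -76
n2.2 (Eve): max(9, -76) = 9
n2 (Kira): min(-30, 9) = -30
n3.1.1 (Kira): min(84, -64, 55) = -64
n3.1.2 (Kira): min(-98, 10) = -98
n3.1.3 (Kira): min(22, -5, -4) = -5
n3.1 (Eve): max(-64, -98, -5) = -5
n3.2.1 (Kira): min(-1, -84, -58) = -84
n3.2.2 (Kira): min(-83, 52) = -83
n3.2.3 (Kira): min(93, -79, -15) = -79
n3.2 (Eve): max(-84, -83, -79) = -79
n3.3.1 (Kira): min(82, 49, 71) = 49
n3.3.2 (Kira): min(75, -28) = -28
n3.3 (Eve): max(49, -28) = 49
n3 (Kira): min(-5, -79, 49) = -79
n0 (Eve): max(-36, -30, -79) = -30
Eve at n0 wants the highest of {n1=-36, n2=-30, n3=-79}, so chooses n2.

n2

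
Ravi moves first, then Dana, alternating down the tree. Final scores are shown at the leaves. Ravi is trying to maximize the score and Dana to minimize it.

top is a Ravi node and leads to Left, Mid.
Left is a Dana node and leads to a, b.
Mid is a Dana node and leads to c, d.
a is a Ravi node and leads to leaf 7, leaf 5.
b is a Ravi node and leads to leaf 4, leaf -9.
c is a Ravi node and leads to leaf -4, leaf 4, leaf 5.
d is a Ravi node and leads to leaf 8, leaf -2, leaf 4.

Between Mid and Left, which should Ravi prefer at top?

c (Ravi): max(-4, 4, 5) = 5
d (Ravi): max(8, -2, 4) = 8
Mid (Dana): min(5, 8) = 5
a (Ravi): max(7, 5) = 7
b (Ravi): max(4, -9) = 4
Left (Dana): min(7, 4) = 4
Ravi prefers the higher value; Mid=5, Left=4. Mid is better since 5 > 4.

Mid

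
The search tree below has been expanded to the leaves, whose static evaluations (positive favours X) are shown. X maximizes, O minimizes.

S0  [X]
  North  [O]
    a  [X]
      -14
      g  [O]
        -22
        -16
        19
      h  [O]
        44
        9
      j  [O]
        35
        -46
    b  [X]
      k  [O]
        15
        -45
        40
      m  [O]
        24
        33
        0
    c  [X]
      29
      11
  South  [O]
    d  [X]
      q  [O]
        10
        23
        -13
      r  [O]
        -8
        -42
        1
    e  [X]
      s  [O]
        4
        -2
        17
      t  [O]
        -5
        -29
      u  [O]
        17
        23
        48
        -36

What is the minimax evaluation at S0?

g (O): min(-22, -16, 19) = -22
h (O): min(44, 9) = 9
j (O): min(35, -46) = -46
a (X): max(-14, -22, 9, -46) = 9
k (O): min(15, -45, 40) = -45
m (O): min(24, 33, 0) = 0
b (X): max(-45, 0) = 0
c (X): max(29, 11) = 29
North (O): min(9, 0, 29) = 0
q (O): min(10, 23, -13) = -13
r (O): min(-8, -42, 1) = -42
d (X): max(-13, -42) = -13
s (O): min(4, -2, 17) = -2
t (O): min(-5, -29) = -29
u (O): min(17, 23, 48, -36) = -36
e (X): max(-2, -29, -36) = -2
South (O): min(-13, -2) = -13
S0 (X): max(0, -13) = 0

0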